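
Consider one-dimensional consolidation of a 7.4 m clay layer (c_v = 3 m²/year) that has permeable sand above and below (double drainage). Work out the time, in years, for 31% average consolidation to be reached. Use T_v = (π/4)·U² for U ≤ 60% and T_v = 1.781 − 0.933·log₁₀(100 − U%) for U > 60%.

Drainage path length: H_d = H/2 = 3.7 m (double drainage).
U ≤ 60%: T_v = (π/4)·U² = (π/4)×0.31² = 0.075477.
t = T_v·H_d²/c_v = 0.075477×3.7²/3 = 0.3444 years.

t ≈ 0.344 years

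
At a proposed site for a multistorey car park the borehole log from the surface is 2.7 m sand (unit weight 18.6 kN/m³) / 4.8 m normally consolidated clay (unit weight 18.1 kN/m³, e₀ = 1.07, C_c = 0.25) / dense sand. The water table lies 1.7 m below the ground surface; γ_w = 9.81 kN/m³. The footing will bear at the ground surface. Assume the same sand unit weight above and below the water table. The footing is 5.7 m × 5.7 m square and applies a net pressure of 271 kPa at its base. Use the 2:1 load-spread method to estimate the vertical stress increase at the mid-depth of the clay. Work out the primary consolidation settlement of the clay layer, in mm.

S_c ≈ 204 mm

Mid-depth of clay below the ground surface: z = 2.7 + 4.8/2 = 5.1 m.
Total vertical stress at mid-clay: σ_v = 18.6×2.7 + 18.1×2.4 = 93.66 kPa.
Pore pressure: u = 9.81×(5.1 − 1.7) = 33.354 kPa.
Initial effective stress: σ'_0 = σ_v − u = 93.66 − 33.354 = 60.306 kPa.
Stress increase at mid-clay by the 2:1 spreading method:
Δσ = qBL/((B+z)(L+z)) = 271×5.7×5.7/((5.7+5.1)(5.7+5.1)) = 75.487 kPa
Final effective stress: σ'_f = σ'_0 + Δσ = 60.306 + 75.487 = 135.79 kPa.
Normally consolidated clay, so the full stress increment lies on the virgin compression line:
S_c = C_c·H/(1+e₀)·log₁₀(σ'_f/σ'_0) = 0.25×4.8/(1+1.07)×log₁₀(135.79/60.306)
    = 0.57971 × 0.35251 = 0.2044 m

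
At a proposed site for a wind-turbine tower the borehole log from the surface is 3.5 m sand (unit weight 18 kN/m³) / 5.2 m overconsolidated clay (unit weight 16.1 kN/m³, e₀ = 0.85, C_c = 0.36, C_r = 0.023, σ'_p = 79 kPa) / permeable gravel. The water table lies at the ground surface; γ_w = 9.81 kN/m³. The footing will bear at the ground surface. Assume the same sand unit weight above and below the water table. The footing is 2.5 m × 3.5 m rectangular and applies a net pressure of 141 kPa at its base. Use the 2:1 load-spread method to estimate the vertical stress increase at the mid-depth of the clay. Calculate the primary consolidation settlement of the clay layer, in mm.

S_c ≈ 8.05 mm

Mid-depth of clay below the ground surface: z = 3.5 + 5.2/2 = 6.1 m.
Total vertical stress at mid-clay: σ_v = 18×3.5 + 16.1×2.6 = 104.86 kPa.
Pore pressure: u = 9.81×(6.1 − 0) = 59.841 kPa.
Initial effective stress: σ'_0 = σ_v − u = 104.86 − 59.841 = 45.019 kPa.
Stress increase at mid-clay by the 2:1 spreading method:
Δσ = qBL/((B+z)(L+z)) = 141×2.5×3.5/((2.5+6.1)(3.5+6.1)) = 14.944 kPa
Final effective stress: σ'_f = 45.019 + 14.944 = 59.963 kPa.
σ'_f = 59.963 ≤ σ'_p = 79 kPa, so the clay remains overconsolidated and only the recompression index applies:
S_c = C_r·H/(1+e₀)·log₁₀(σ'_f/σ'_0) = 0.023×5.2/1.85×log₁₀(59.963/45.019)
    = 0.064648 × 0.12449 = 0.008048 m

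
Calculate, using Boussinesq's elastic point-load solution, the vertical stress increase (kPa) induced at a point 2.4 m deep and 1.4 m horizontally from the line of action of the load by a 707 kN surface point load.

Δσ_z ≈ 28.2 kPa

Boussinesq vertical stress below a point load on an elastic half-space:
Δσ_z = 3P/(2πz²) · [1 + (r/z)²]^(−5/2)
r/z = 1.4/2.4 = 0.58333; [1+(r/z)²]^(−5/2) = 0.48085.
Δσ_z = 3×707/(2π×2.4²) × 0.48085 = 58.605 × 0.48085 = 28.18 kPa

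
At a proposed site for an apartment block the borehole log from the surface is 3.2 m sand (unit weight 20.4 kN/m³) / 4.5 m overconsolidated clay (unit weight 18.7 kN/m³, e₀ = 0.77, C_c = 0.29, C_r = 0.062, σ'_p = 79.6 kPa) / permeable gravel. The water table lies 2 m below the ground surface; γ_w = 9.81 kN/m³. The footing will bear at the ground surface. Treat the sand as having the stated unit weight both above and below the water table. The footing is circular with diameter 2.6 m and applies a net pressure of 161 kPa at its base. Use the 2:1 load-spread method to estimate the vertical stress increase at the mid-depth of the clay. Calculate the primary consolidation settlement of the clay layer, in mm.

S_c ≈ 45.8 mm

Mid-depth of clay below the ground surface: z = 3.2 + 4.5/2 = 5.45 m.
Total vertical stress at mid-clay: σ_v = 20.4×3.2 + 18.7×2.25 = 107.35 kPa.
Pore pressure: u = 9.81×(5.45 − 2) = 33.845 kPa.
Initial effective stress: σ'_0 = σ_v − u = 107.35 − 33.845 = 73.505 kPa.
Stress increase at mid-clay by the 2:1 spreading method:
Δσ ≈ qD²/(D+z)² = 161×2.6²/(2.6+5.45)² = 16.795 kPa
Final effective stress: σ'_f = 73.505 + 16.795 = 90.3 kPa.
σ'_f = 90.3 > σ'_p = 79.6 kPa, so the stress path crosses the preconsolidation pressure — recompression up to σ'_p, then virgin compression beyond:
S_c = H/(1+e₀)·[C_r·log₁₀(σ'_p/σ'_0) + C_c·log₁₀(σ'_f/σ'_p)]
    = 4.5/1.77 × [0.062×log₁₀(79.6/73.505) + 0.29×log₁₀(90.3/79.6)]
    = 2.5424 × [0.002145 + 0.015885] = 0.04584 m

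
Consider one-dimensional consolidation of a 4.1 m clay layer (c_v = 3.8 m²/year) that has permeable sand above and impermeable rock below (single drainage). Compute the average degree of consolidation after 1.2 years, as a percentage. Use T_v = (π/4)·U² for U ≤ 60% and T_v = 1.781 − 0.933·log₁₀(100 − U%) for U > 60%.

U ≈ 58.8 %

Drainage path length: H_d = H = 4.1 m (single drainage).
T_v = c_v·t/H_d² = 3.8×1.2/4.1² = 0.27127.
T_v = 0.27127 corresponds to the U ≤ 60% branch:
U = √(4T_v/π) = 0.5877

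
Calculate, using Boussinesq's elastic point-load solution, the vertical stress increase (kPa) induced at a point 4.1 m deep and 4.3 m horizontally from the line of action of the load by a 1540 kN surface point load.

Boussinesq vertical stress below a point load on an elastic half-space:
Δσ_z = 3P/(2πz²) · [1 + (r/z)²]^(−5/2)
r/z = 4.3/4.1 = 1.0488; [1+(r/z)²]^(−5/2) = 0.15649.
Δσ_z = 3×1540/(2π×4.1²) × 0.15649 = 43.742 × 0.15649 = 6.845 kPa

Δσ_z ≈ 6.85 kPa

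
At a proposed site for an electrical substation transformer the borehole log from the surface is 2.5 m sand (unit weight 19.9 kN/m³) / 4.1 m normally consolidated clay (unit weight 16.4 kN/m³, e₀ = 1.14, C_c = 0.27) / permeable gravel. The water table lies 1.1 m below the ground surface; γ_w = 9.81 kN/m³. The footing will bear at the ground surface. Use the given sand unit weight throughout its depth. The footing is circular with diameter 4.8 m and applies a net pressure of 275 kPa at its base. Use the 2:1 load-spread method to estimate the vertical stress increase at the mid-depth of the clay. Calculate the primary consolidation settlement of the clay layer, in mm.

S_c ≈ 203 mm

Mid-depth of clay below the ground surface: z = 2.5 + 4.1/2 = 4.55 m.
Total vertical stress at mid-clay: σ_v = 19.9×2.5 + 16.4×2.05 = 83.37 kPa.
Pore pressure: u = 9.81×(4.55 − 1.1) = 33.845 kPa.
Initial effective stress: σ'_0 = σ_v − u = 83.37 − 33.845 = 49.525 kPa.
Stress increase at mid-clay by the 2:1 spreading method:
Δσ ≈ qD²/(D+z)² = 275×4.8²/(4.8+4.55)² = 72.476 kPa
Final effective stress: σ'_f = σ'_0 + Δσ = 49.525 + 72.476 = 122 kPa.
Normally consolidated clay, so the full stress increment lies on the virgin compression line:
S_c = C_c·H/(1+e₀)·log₁₀(σ'_f/σ'_0) = 0.27×4.1/(1+1.14)×log₁₀(122/49.525)
    = 0.51729 × 0.39154 = 0.2025 m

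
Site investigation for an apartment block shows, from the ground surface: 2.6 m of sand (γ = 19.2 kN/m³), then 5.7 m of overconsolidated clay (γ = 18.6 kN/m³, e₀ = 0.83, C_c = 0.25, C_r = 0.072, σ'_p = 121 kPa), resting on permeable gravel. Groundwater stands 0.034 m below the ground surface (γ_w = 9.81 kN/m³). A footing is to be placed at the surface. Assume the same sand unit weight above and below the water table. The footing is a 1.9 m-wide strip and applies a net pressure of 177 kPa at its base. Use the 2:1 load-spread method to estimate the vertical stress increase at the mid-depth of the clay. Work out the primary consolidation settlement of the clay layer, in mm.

S_c ≈ 63.5 mm

Mid-depth of clay below the ground surface: z = 2.6 + 5.7/2 = 5.45 m.
Total vertical stress at mid-clay: σ_v = 19.2×2.6 + 18.6×2.85 = 102.93 kPa.
Pore pressure: u = 9.81×(5.45 − 0.034) = 53.131 kPa.
Initial effective stress: σ'_0 = σ_v − u = 102.93 − 53.131 = 49.799 kPa.
Stress increase at mid-clay by the 2:1 spreading method:
Δσ = qB/(B+z) = 177×1.9/(1.9+5.45) = 45.755 kPa
Final effective stress: σ'_f = 49.799 + 45.755 = 95.554 kPa.
σ'_f = 95.554 ≤ σ'_p = 121 kPa, so the clay remains overconsolidated and only the recompression index applies:
S_c = C_r·H/(1+e₀)·log₁₀(σ'_f/σ'_0) = 0.072×5.7/1.83×log₁₀(95.554/49.799)
    = 0.22427 × 0.28303 = 0.06347 m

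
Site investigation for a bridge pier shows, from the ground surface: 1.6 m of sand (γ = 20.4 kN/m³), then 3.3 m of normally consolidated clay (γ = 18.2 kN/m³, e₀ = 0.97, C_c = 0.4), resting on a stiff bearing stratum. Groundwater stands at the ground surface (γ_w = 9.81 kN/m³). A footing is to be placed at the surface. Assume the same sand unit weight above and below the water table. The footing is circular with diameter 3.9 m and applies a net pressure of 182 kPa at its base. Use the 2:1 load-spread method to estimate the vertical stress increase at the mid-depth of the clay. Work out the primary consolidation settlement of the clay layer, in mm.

S_c ≈ 295 mm

Mid-depth of clay below the ground surface: z = 1.6 + 3.3/2 = 3.25 m.
Total vertical stress at mid-clay: σ_v = 20.4×1.6 + 18.2×1.65 = 62.67 kPa.
Pore pressure: u = 9.81×(3.25 − 0) = 31.883 kPa.
Initial effective stress: σ'_0 = σ_v − u = 62.67 − 31.883 = 30.787 kPa.
Stress increase at mid-clay by the 2:1 spreading method:
Δσ ≈ qD²/(D+z)² = 182×3.9²/(3.9+3.25)² = 54.149 kPa
Final effective stress: σ'_f = σ'_0 + Δσ = 30.787 + 54.149 = 84.936 kPa.
Normally consolidated clay, so the full stress increment lies on the virgin compression line:
S_c = C_c·H/(1+e₀)·log₁₀(σ'_f/σ'_0) = 0.4×3.3/(1+0.97)×log₁₀(84.936/30.787)
    = 0.67005 × 0.44072 = 0.2953 m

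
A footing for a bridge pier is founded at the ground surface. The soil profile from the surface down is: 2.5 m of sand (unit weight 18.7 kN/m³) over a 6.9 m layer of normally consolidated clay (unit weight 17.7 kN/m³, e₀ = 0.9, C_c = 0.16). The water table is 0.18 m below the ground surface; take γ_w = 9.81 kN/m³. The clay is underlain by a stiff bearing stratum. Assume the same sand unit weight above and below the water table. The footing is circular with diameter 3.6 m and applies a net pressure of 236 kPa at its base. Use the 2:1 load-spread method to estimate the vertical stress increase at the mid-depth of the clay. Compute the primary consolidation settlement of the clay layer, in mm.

S_c ≈ 127 mm

Mid-depth of clay below the ground surface: z = 2.5 + 6.9/2 = 5.95 m.
Total vertical stress at mid-clay: σ_v = 18.7×2.5 + 17.7×3.45 = 107.81 kPa.
Pore pressure: u = 9.81×(5.95 − 0.18) = 56.604 kPa.
Initial effective stress: σ'_0 = σ_v − u = 107.81 − 56.604 = 51.206 kPa.
Stress increase at mid-clay by the 2:1 spreading method:
Δσ ≈ qD²/(D+z)² = 236×3.6²/(3.6+5.95)² = 33.536 kPa
Final effective stress: σ'_f = σ'_0 + Δσ = 51.206 + 33.536 = 84.742 kPa.
Normally consolidated clay, so the full stress increment lies on the virgin compression line:
S_c = C_c·H/(1+e₀)·log₁₀(σ'_f/σ'_0) = 0.16×6.9/(1+0.9)×log₁₀(84.742/51.206)
    = 0.58105 × 0.21878 = 0.1271 m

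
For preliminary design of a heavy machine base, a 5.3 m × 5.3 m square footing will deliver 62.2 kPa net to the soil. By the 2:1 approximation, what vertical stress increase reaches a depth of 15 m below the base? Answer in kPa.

Δσ_z ≈ 4.24 kPa

By the 2:1 method the load spreads at 1 horizontal : 2 vertical, so at depth z the loaded area has grown by z in each plan dimension:
Δσ = qBL/((B+z)(L+z)) = 62.2×5.3×5.3/((5.3+15)(5.3+15)) = 4.2398 kPa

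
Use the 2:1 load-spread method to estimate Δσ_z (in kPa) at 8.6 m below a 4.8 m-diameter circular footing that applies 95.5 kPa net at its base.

Δσ_z ≈ 12.3 kPa

By the 2:1 method the load spreads at 1 horizontal : 2 vertical, so at depth z the loaded area has grown by z in each plan dimension:
Δσ ≈ qD²/(D+z)² = 95.5×4.8²/(4.8+8.6)² = 12.254 kPa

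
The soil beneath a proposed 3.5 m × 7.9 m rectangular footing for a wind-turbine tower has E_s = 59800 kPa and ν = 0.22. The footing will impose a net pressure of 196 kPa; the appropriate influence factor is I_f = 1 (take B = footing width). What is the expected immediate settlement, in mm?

Immediate (elastic) settlement: S_e = q·B·(1−ν²)/E_s · I_f.
S_e = 196 × 3.5 × (1 − 0.22²) / 59800 × 1
    = 196 × 3.5 × 0.9516 / 59800 × 1
    = 0.01092 m = 10.92 mm

S_e ≈ 10.9 mm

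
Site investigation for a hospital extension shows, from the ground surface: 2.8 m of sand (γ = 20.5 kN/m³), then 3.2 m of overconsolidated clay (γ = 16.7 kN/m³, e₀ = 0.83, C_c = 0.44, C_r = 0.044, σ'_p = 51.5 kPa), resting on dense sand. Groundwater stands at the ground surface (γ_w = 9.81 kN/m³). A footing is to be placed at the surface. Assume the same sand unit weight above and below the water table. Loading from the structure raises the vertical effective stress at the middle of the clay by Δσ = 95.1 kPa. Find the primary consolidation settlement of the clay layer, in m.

Mid-depth of clay below the ground surface: z = 2.8 + 3.2/2 = 4.4 m.
Total vertical stress at mid-clay: σ_v = 20.5×2.8 + 16.7×1.6 = 84.12 kPa.
Pore pressure: u = 9.81×(4.4 − 0) = 43.164 kPa.
Initial effective stress: σ'_0 = σ_v − u = 84.12 − 43.164 = 40.956 kPa.
Final effective stress: σ'_f = 40.956 + 95.1 = 136.06 kPa.
σ'_f = 136.06 > σ'_p = 51.5 kPa, so the stress path crosses the preconsolidation pressure — recompression up to σ'_p, then virgin compression beyond:
S_c = H/(1+e₀)·[C_r·log₁₀(σ'_p/σ'_0) + C_c·log₁₀(σ'_f/σ'_p)]
    = 3.2/1.83 × [0.044×log₁₀(51.5/40.956) + 0.44×log₁₀(136.06/51.5)]
    = 1.7486 × [0.0043775 + 0.18565] = 0.3323 m

S_c ≈ 0.332 m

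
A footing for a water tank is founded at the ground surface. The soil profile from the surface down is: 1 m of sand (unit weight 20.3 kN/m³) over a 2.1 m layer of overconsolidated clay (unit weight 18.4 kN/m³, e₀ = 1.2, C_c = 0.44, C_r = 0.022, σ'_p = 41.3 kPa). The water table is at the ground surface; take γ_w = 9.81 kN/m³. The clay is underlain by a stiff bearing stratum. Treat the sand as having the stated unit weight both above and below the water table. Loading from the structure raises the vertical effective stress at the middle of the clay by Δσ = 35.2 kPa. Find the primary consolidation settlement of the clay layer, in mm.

Mid-depth of clay below the ground surface: z = 1 + 2.1/2 = 2.05 m.
Total vertical stress at mid-clay: σ_v = 20.3×1 + 18.4×1.05 = 39.62 kPa.
Pore pressure: u = 9.81×(2.05 − 0) = 20.11 kPa.
Initial effective stress: σ'_0 = σ_v − u = 39.62 − 20.11 = 19.51 kPa.
Final effective stress: σ'_f = 19.51 + 35.2 = 54.71 kPa.
σ'_f = 54.71 > σ'_p = 41.3 kPa, so the stress path crosses the preconsolidation pressure — recompression up to σ'_p, then virgin compression beyond:
S_c = H/(1+e₀)·[C_r·log₁₀(σ'_p/σ'_0) + C_c·log₁₀(σ'_f/σ'_p)]
    = 2.1/2.2 × [0.022×log₁₀(41.3/19.51) + 0.44×log₁₀(54.71/41.3)]
    = 0.95455 × [0.0071652 + 0.053731] = 0.05813 m

S_c ≈ 58.1 mm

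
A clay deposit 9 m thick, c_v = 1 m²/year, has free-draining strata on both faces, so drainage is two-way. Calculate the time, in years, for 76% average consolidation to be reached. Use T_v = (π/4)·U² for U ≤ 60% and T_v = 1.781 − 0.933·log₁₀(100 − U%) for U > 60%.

Drainage path length: H_d = H/2 = 4.5 m (double drainage).
U > 60%: T_v = 1.781 − 0.933·log₁₀(100 − 76) = 0.49326.
t = T_v·H_d²/c_v = 0.49326×4.5²/1 = 9.989 years.

t ≈ 9.99 years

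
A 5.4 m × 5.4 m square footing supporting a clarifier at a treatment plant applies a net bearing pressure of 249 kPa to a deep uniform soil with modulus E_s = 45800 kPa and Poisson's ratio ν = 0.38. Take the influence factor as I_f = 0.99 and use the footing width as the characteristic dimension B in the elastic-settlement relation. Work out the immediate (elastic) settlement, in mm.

Immediate (elastic) settlement: S_e = q·B·(1−ν²)/E_s · I_f.
S_e = 249 × 5.4 × (1 − 0.38²) / 45800 × 0.99
    = 249 × 5.4 × 0.8556 / 45800 × 0.99
    = 0.02487 m = 24.87 mm

S_e ≈ 24.9 mm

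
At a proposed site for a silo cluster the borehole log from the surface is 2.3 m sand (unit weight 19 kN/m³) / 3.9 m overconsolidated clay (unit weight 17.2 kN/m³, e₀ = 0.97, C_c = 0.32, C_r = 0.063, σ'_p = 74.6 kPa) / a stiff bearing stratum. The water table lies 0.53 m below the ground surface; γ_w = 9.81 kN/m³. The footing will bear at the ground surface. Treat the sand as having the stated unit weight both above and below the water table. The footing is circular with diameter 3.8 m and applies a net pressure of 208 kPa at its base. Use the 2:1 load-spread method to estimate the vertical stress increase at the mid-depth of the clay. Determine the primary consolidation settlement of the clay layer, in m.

S_c ≈ 0.0754 m

Mid-depth of clay below the ground surface: z = 2.3 + 3.9/2 = 4.25 m.
Total vertical stress at mid-clay: σ_v = 19×2.3 + 17.2×1.95 = 77.24 kPa.
Pore pressure: u = 9.81×(4.25 − 0.53) = 36.493 kPa.
Initial effective stress: σ'_0 = σ_v − u = 77.24 − 36.493 = 40.747 kPa.
Stress increase at mid-clay by the 2:1 spreading method:
Δσ ≈ qD²/(D+z)² = 208×3.8²/(3.8+4.25)² = 46.349 kPa
Final effective stress: σ'_f = 40.747 + 46.349 = 87.096 kPa.
σ'_f = 87.096 > σ'_p = 74.6 kPa, so the stress path crosses the preconsolidation pressure — recompression up to σ'_p, then virgin compression beyond:
S_c = H/(1+e₀)·[C_r·log₁₀(σ'_p/σ'_0) + C_c·log₁₀(σ'_f/σ'_p)]
    = 3.9/1.97 × [0.063×log₁₀(74.6/40.747) + 0.32×log₁₀(87.096/74.6)]
    = 1.9797 × [0.016547 + 0.021523] = 0.07537 m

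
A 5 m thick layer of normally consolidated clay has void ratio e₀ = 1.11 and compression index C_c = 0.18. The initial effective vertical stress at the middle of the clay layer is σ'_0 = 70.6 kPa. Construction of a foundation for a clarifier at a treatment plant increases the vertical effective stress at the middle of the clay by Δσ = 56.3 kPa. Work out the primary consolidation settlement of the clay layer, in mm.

Final effective stress: σ'_f = σ'_0 + Δσ = 70.6 + 56.3 = 126.9 kPa.
Normally consolidated clay, so the full stress increment lies on the virgin compression line:
S_c = C_c·H/(1+e₀)·log₁₀(σ'_f/σ'_0) = 0.18×5/(1+1.11)×log₁₀(126.9/70.6)
    = 0.42654 × 0.25466 = 0.1086 m

S_c ≈ 109 mm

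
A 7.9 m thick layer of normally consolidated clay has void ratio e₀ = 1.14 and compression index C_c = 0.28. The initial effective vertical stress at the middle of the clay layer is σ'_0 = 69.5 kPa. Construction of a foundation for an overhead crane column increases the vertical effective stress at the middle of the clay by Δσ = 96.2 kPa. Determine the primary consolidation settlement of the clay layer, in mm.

S_c ≈ 390 mm

Final effective stress: σ'_f = σ'_0 + Δσ = 69.5 + 96.2 = 165.7 kPa.
Normally consolidated clay, so the full stress increment lies on the virgin compression line:
S_c = C_c·H/(1+e₀)·log₁₀(σ'_f/σ'_0) = 0.28×7.9/(1+1.14)×log₁₀(165.7/69.5)
    = 1.0336 × 0.37734 = 0.39 m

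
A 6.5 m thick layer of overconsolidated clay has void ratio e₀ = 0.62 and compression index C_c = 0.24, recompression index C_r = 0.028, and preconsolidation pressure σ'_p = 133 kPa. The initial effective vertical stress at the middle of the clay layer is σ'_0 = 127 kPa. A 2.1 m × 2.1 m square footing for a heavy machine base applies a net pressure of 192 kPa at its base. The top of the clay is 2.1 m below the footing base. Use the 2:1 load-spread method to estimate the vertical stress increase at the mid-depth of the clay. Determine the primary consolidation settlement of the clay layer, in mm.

Mid-depth of clay below the footing base: z = 2.1 + 6.5/2 = 5.35 m.
Stress increase at mid-clay by the 2:1 spreading method:
Δσ = qBL/((B+z)(L+z)) = 192×2.1×2.1/((2.1+5.35)(2.1+5.35)) = 15.256 kPa
Final effective stress: σ'_f = 127 + 15.256 = 142.26 kPa.
σ'_f = 142.26 > σ'_p = 133 kPa, so the stress path crosses the preconsolidation pressure — recompression up to σ'_p, then virgin compression beyond:
S_c = H/(1+e₀)·[C_r·log₁₀(σ'_p/σ'_0) + C_c·log₁₀(σ'_f/σ'_p)]
    = 6.5/1.62 × [0.028×log₁₀(133/127) + 0.24×log₁₀(142.26/133)]
    = 4.0123 × [0.00056134 + 0.0070155] = 0.0304 m

S_c ≈ 30.4 mm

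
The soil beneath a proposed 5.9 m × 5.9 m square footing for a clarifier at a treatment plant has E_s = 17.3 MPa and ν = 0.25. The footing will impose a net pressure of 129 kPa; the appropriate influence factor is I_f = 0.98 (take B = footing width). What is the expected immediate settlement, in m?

Immediate (elastic) settlement: S_e = q·B·(1−ν²)/E_s · I_f.
E_s = 17.3 MPa = 17300 kPa.
S_e = 129 × 5.9 × (1 − 0.25²) / 17300 × 0.98
    = 129 × 5.9 × 0.9375 / 17300 × 0.98
    = 0.04042 m

S_e ≈ 0.0404 m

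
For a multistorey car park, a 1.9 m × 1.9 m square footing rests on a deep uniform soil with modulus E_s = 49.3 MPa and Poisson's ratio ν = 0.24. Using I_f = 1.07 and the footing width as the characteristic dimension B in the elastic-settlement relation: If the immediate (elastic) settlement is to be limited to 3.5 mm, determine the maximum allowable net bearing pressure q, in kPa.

q ≈ 90.1 kPa

E_s = 49.3 MPa = 49300 kPa.
S_e = q·B·(1−ν²)/E_s · I_f  ⇒  q = S_e·E_s / (B·(1−ν²)·I_f).
q = 0.0035 × 49300 / (1.9 × 0.9424 × 1.07) = 90.06 kPa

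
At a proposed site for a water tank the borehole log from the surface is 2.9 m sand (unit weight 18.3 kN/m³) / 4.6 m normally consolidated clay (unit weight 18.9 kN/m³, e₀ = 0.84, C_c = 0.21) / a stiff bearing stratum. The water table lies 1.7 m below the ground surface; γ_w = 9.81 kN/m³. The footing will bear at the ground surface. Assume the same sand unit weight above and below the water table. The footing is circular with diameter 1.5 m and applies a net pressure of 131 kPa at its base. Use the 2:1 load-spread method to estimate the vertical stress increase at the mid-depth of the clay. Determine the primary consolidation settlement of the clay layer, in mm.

Mid-depth of clay below the ground surface: z = 2.9 + 4.6/2 = 5.2 m.
Total vertical stress at mid-clay: σ_v = 18.3×2.9 + 18.9×2.3 = 96.54 kPa.
Pore pressure: u = 9.81×(5.2 − 1.7) = 34.335 kPa.
Initial effective stress: σ'_0 = σ_v − u = 96.54 − 34.335 = 62.205 kPa.
Stress increase at mid-clay by the 2:1 spreading method:
Δσ ≈ qD²/(D+z)² = 131×1.5²/(1.5+5.2)² = 6.5661 kPa
Final effective stress: σ'_f = σ'_0 + Δσ = 62.205 + 6.5661 = 68.771 kPa.
Normally consolidated clay, so the full stress increment lies on the virgin compression line:
S_c = C_c·H/(1+e₀)·log₁₀(σ'_f/σ'_0) = 0.21×4.6/(1+0.84)×log₁₀(68.771/62.205)
    = 0.525 × 0.04358 = 0.02288 m

S_c ≈ 22.9 mm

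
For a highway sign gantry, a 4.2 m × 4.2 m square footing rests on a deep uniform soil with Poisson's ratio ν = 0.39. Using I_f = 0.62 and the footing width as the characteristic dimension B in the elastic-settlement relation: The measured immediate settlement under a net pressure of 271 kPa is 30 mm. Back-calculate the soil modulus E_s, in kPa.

E_s ≈ 19900 kPa

S_e = q·B·(1−ν²)/E_s · I_f  ⇒  E_s = q·B·(1−ν²)·I_f / S_e.
E_s = 271 × 4.2 × 0.8479 × 0.62 / 0.03 = 19940 kPa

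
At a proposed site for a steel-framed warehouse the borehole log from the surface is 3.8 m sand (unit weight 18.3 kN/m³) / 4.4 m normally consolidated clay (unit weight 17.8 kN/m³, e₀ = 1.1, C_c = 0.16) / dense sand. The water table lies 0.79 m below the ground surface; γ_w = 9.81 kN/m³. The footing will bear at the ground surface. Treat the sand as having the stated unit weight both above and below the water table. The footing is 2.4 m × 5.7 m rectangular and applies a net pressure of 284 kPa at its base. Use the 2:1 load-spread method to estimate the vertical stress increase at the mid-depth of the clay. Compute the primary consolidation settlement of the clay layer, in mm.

Mid-depth of clay below the ground surface: z = 3.8 + 4.4/2 = 6 m.
Total vertical stress at mid-clay: σ_v = 18.3×3.8 + 17.8×2.2 = 108.7 kPa.
Pore pressure: u = 9.81×(6 − 0.79) = 51.11 kPa.
Initial effective stress: σ'_0 = σ_v − u = 108.7 − 51.11 = 57.59 kPa.
Stress increase at mid-clay by the 2:1 spreading method:
Δσ = qBL/((B+z)(L+z)) = 284×2.4×5.7/((2.4+6)(5.7+6)) = 39.531 kPa
Final effective stress: σ'_f = σ'_0 + Δσ = 57.59 + 39.531 = 97.121 kPa.
Normally consolidated clay, so the full stress increment lies on the virgin compression line:
S_c = C_c·H/(1+e₀)·log₁₀(σ'_f/σ'_0) = 0.16×4.4/(1+1.1)×log₁₀(97.121/57.59)
    = 0.33524 × 0.22697 = 0.07609 m

S_c ≈ 76.1 mm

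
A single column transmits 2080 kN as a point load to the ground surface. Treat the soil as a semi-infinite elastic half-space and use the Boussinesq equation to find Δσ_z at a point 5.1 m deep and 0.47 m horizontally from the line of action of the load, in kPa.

Boussinesq vertical stress below a point load on an elastic half-space:
Δσ_z = 3P/(2πz²) · [1 + (r/z)²]^(−5/2)
r/z = 0.47/5.1 = 0.092157; [1+(r/z)²]^(−5/2) = 0.97908.
Δσ_z = 3×2080/(2π×5.1²) × 0.97908 = 38.183 × 0.97908 = 37.38 kPa

Δσ_z ≈ 37.4 kPa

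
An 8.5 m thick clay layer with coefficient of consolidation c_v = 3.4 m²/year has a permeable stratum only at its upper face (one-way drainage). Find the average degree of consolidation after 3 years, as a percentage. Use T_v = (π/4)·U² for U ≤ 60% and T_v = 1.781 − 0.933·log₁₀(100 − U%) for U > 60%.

Drainage path length: H_d = H = 8.5 m (single drainage).
T_v = c_v·t/H_d² = 3.4×3/8.5² = 0.14118.
T_v = 0.14118 corresponds to the U ≤ 60% branch:
U = √(4T_v/π) = 0.424

U ≈ 42.4 %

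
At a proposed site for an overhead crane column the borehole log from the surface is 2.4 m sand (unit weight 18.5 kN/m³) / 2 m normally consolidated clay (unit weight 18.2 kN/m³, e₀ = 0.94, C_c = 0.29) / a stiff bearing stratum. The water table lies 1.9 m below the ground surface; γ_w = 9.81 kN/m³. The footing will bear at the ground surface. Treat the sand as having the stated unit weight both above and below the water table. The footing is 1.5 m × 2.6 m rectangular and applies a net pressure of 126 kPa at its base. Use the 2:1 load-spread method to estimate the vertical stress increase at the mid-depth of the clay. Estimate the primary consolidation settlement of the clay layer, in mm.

Mid-depth of clay below the ground surface: z = 2.4 + 2/2 = 3.4 m.
Total vertical stress at mid-clay: σ_v = 18.5×2.4 + 18.2×1 = 62.6 kPa.
Pore pressure: u = 9.81×(3.4 − 1.9) = 14.715 kPa.
Initial effective stress: σ'_0 = σ_v − u = 62.6 − 14.715 = 47.885 kPa.
Stress increase at mid-clay by the 2:1 spreading method:
Δσ = qBL/((B+z)(L+z)) = 126×1.5×2.6/((1.5+3.4)(2.6+3.4)) = 16.714 kPa
Final effective stress: σ'_f = σ'_0 + Δσ = 47.885 + 16.714 = 64.599 kPa.
Normally consolidated clay, so the full stress increment lies on the virgin compression line:
S_c = C_c·H/(1+e₀)·log₁₀(σ'_f/σ'_0) = 0.29×2/(1+0.94)×log₁₀(64.599/47.885)
    = 0.29897 × 0.13003 = 0.03888 m

S_c ≈ 38.9 mm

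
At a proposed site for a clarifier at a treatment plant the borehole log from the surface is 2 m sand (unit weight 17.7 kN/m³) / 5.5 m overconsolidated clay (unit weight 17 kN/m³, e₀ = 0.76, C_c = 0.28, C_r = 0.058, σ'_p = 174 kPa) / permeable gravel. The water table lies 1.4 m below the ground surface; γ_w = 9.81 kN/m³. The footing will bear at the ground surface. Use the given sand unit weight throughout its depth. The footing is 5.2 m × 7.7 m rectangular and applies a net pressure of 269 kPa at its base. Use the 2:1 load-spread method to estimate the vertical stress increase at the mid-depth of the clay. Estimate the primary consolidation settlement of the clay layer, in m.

S_c ≈ 0.08 m

Mid-depth of clay below the ground surface: z = 2 + 5.5/2 = 4.75 m.
Total vertical stress at mid-clay: σ_v = 17.7×2 + 17×2.75 = 82.15 kPa.
Pore pressure: u = 9.81×(4.75 − 1.4) = 32.864 kPa.
Initial effective stress: σ'_0 = σ_v − u = 82.15 − 32.864 = 49.286 kPa.
Stress increase at mid-clay by the 2:1 spreading method:
Δσ = qBL/((B+z)(L+z)) = 269×5.2×7.7/((5.2+4.75)(7.7+4.75)) = 86.947 kPa
Final effective stress: σ'_f = 49.286 + 86.947 = 136.23 kPa.
σ'_f = 136.23 ≤ σ'_p = 174 kPa, so the clay remains overconsolidated and only the recompression index applies:
S_c = C_r·H/(1+e₀)·log₁₀(σ'_f/σ'_0) = 0.058×5.5/1.76×log₁₀(136.23/49.286)
    = 0.18125 × 0.44155 = 0.08003 m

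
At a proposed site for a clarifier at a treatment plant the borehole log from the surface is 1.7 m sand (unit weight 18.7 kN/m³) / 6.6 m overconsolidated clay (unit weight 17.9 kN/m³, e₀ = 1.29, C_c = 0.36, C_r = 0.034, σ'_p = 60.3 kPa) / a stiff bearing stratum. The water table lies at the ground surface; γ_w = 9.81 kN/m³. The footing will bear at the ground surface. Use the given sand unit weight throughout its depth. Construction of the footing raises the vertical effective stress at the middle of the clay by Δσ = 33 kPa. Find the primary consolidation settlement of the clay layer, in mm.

Mid-depth of clay below the ground surface: z = 1.7 + 6.6/2 = 5 m.
Total vertical stress at mid-clay: σ_v = 18.7×1.7 + 17.9×3.3 = 90.86 kPa.
Pore pressure: u = 9.81×(5 − 0) = 49.05 kPa.
Initial effective stress: σ'_0 = σ_v − u = 90.86 − 49.05 = 41.81 kPa.
Final effective stress: σ'_f = 41.81 + 33 = 74.81 kPa.
σ'_f = 74.81 > σ'_p = 60.3 kPa, so the stress path crosses the preconsolidation pressure — recompression up to σ'_p, then virgin compression beyond:
S_c = H/(1+e₀)·[C_r·log₁₀(σ'_p/σ'_0) + C_c·log₁₀(σ'_f/σ'_p)]
    = 6.6/2.29 × [0.034×log₁₀(60.3/41.81) + 0.36×log₁₀(74.81/60.3)]
    = 2.8821 × [0.0054073 + 0.033711] = 0.1127 m

S_c ≈ 113 mm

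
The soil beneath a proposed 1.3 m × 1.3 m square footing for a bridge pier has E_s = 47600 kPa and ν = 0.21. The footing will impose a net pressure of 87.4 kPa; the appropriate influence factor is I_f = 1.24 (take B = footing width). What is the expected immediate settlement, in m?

S_e ≈ 0.00283 m

Immediate (elastic) settlement: S_e = q·B·(1−ν²)/E_s · I_f.
S_e = 87.4 × 1.3 × (1 − 0.21²) / 47600 × 1.24
    = 87.4 × 1.3 × 0.9559 / 47600 × 1.24
    = 0.002829 m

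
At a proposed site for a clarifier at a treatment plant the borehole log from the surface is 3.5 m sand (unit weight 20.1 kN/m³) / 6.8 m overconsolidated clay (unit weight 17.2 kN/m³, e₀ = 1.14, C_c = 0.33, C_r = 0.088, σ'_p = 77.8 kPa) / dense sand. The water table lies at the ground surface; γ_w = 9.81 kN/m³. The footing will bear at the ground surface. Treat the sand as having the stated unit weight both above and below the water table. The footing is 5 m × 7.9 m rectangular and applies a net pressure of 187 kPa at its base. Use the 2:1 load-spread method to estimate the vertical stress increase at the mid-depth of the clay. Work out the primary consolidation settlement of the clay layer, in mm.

S_c ≈ 157 mm

Mid-depth of clay below the ground surface: z = 3.5 + 6.8/2 = 6.9 m.
Total vertical stress at mid-clay: σ_v = 20.1×3.5 + 17.2×3.4 = 128.83 kPa.
Pore pressure: u = 9.81×(6.9 − 0) = 67.689 kPa.
Initial effective stress: σ'_0 = σ_v − u = 128.83 − 67.689 = 61.141 kPa.
Stress increase at mid-clay by the 2:1 spreading method:
Δσ = qBL/((B+z)(L+z)) = 187×5×7.9/((5+6.9)(7.9+6.9)) = 41.94 kPa
Final effective stress: σ'_f = 61.141 + 41.94 = 103.08 kPa.
σ'_f = 103.08 > σ'_p = 77.8 kPa, so the stress path crosses the preconsolidation pressure — recompression up to σ'_p, then virgin compression beyond:
S_c = H/(1+e₀)·[C_r·log₁₀(σ'_p/σ'_0) + C_c·log₁₀(σ'_f/σ'_p)]
    = 6.8/2.14 × [0.088×log₁₀(77.8/61.141) + 0.33×log₁₀(103.08/77.8)]
    = 3.1776 × [0.0092089 + 0.040324] = 0.1574 m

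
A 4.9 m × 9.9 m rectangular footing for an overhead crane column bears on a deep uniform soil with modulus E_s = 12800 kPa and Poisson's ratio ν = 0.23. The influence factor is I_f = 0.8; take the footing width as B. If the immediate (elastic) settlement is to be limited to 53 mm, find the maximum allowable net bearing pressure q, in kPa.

S_e = q·B·(1−ν²)/E_s · I_f  ⇒  q = S_e·E_s / (B·(1−ν²)·I_f).
q = 0.053 × 12800 / (4.9 × 0.9471 × 0.8) = 182.7 kPa

q ≈ 183 kPa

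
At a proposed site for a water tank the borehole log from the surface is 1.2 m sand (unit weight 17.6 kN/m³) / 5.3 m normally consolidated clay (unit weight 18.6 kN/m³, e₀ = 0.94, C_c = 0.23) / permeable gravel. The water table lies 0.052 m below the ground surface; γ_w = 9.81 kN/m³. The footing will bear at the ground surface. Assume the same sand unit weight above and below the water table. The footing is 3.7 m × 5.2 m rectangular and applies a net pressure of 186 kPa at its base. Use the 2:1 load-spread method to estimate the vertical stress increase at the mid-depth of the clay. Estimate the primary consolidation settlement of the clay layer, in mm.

S_c ≈ 259 mm

Mid-depth of clay below the ground surface: z = 1.2 + 5.3/2 = 3.85 m.
Total vertical stress at mid-clay: σ_v = 17.6×1.2 + 18.6×2.65 = 70.41 kPa.
Pore pressure: u = 9.81×(3.85 − 0.052) = 37.258 kPa.
Initial effective stress: σ'_0 = σ_v − u = 70.41 − 37.258 = 33.152 kPa.
Stress increase at mid-clay by the 2:1 spreading method:
Δσ = qBL/((B+z)(L+z)) = 186×3.7×5.2/((3.7+3.85)(5.2+3.85)) = 52.375 kPa
Final effective stress: σ'_f = σ'_0 + Δσ = 33.152 + 52.375 = 85.527 kPa.
Normally consolidated clay, so the full stress increment lies on the virgin compression line:
S_c = C_c·H/(1+e₀)·log₁₀(σ'_f/σ'_0) = 0.23×5.3/(1+0.94)×log₁₀(85.527/33.152)
    = 0.62835 × 0.41159 = 0.2586 m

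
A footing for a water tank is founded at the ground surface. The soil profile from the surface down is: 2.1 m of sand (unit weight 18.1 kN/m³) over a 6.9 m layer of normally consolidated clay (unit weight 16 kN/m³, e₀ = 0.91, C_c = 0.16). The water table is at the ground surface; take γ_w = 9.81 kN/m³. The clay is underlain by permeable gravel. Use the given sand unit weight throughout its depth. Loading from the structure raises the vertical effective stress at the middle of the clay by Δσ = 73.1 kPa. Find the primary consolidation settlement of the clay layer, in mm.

S_c ≈ 266 mm

Mid-depth of clay below the ground surface: z = 2.1 + 6.9/2 = 5.55 m.
Total vertical stress at mid-clay: σ_v = 18.1×2.1 + 16×3.45 = 93.21 kPa.
Pore pressure: u = 9.81×(5.55 − 0) = 54.446 kPa.
Initial effective stress: σ'_0 = σ_v − u = 93.21 − 54.446 = 38.764 kPa.
Final effective stress: σ'_f = σ'_0 + Δσ = 38.764 + 73.1 = 111.86 kPa.
Normally consolidated clay, so the full stress increment lies on the virgin compression line:
S_c = C_c·H/(1+e₀)·log₁₀(σ'_f/σ'_0) = 0.16×6.9/(1+0.91)×log₁₀(111.86/38.764)
    = 0.57801 × 0.46025 = 0.266 m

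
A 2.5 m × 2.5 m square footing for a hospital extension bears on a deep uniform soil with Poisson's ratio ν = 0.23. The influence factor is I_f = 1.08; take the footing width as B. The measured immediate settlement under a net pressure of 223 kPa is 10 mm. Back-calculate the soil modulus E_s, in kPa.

S_e = q·B·(1−ν²)/E_s · I_f  ⇒  E_s = q·B·(1−ν²)·I_f / S_e.
E_s = 223 × 2.5 × 0.9471 × 1.08 / 0.01 = 57020 kPa

E_s ≈ 57000 kPa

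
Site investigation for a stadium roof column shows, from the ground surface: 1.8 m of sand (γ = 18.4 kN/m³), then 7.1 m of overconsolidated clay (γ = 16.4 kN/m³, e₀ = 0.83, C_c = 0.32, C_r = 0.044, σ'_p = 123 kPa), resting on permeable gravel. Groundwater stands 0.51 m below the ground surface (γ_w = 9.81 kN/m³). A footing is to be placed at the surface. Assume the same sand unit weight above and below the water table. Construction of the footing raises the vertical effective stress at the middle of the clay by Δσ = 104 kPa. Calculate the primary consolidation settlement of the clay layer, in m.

S_c ≈ 0.176 m

Mid-depth of clay below the ground surface: z = 1.8 + 7.1/2 = 5.35 m.
Total vertical stress at mid-clay: σ_v = 18.4×1.8 + 16.4×3.55 = 91.34 kPa.
Pore pressure: u = 9.81×(5.35 − 0.51) = 47.48 kPa.
Initial effective stress: σ'_0 = σ_v − u = 91.34 − 47.48 = 43.86 kPa.
Final effective stress: σ'_f = 43.86 + 104 = 147.86 kPa.
σ'_f = 147.86 > σ'_p = 123 kPa, so the stress path crosses the preconsolidation pressure — recompression up to σ'_p, then virgin compression beyond:
S_c = H/(1+e₀)·[C_r·log₁₀(σ'_p/σ'_0) + C_c·log₁₀(σ'_f/σ'_p)]
    = 7.1/1.83 × [0.044×log₁₀(123/43.86) + 0.32×log₁₀(147.86/123)]
    = 3.8798 × [0.019705 + 0.025583] = 0.1757 m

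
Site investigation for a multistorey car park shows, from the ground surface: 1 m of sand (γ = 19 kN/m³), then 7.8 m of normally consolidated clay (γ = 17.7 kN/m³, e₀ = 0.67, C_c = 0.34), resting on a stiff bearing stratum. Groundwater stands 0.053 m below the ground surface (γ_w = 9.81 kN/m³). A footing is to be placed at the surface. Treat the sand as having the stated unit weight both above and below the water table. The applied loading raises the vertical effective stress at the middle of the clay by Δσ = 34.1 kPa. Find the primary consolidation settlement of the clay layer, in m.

Mid-depth of clay below the ground surface: z = 1 + 7.8/2 = 4.9 m.
Total vertical stress at mid-clay: σ_v = 19×1 + 17.7×3.9 = 88.03 kPa.
Pore pressure: u = 9.81×(4.9 − 0.053) = 47.549 kPa.
Initial effective stress: σ'_0 = σ_v − u = 88.03 − 47.549 = 40.481 kPa.
Final effective stress: σ'_f = σ'_0 + Δσ = 40.481 + 34.1 = 74.581 kPa.
Normally consolidated clay, so the full stress increment lies on the virgin compression line:
S_c = C_c·H/(1+e₀)·log₁₀(σ'_f/σ'_0) = 0.34×7.8/(1+0.67)×log₁₀(74.581/40.481)
    = 1.588 × 0.26538 = 0.4214 m

S_c ≈ 0.421 m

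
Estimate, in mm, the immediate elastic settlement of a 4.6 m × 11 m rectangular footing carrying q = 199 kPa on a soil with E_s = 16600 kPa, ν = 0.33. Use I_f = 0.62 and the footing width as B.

Immediate (elastic) settlement: S_e = q·B·(1−ν²)/E_s · I_f.
S_e = 199 × 4.6 × (1 − 0.33²) / 16600 × 0.62
    = 199 × 4.6 × 0.8911 / 16600 × 0.62
    = 0.03047 m = 30.47 mm

S_e ≈ 30.5 mm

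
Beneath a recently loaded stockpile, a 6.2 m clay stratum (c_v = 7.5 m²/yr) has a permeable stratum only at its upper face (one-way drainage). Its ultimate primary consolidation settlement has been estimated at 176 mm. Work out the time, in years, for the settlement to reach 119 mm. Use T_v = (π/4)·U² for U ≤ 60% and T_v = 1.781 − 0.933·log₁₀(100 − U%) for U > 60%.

t ≈ 1.91 years

Drainage path length: H_d = H = 6.2 m (single drainage).
U = S(t)/S_ult = 119/176 = 0.6761.
U > 60%: T_v = 1.781 − 0.933·log₁₀(100 − 67.614) = 0.37183.
t = T_v·H_d²/c_v = 0.37183×6.2²/7.5 = 1.906 years.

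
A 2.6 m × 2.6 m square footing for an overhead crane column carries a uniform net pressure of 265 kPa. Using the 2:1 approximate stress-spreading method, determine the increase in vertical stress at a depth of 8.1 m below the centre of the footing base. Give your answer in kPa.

By the 2:1 method the load spreads at 1 horizontal : 2 vertical, so at depth z the loaded area has grown by z in each plan dimension:
Δσ = qBL/((B+z)(L+z)) = 265×2.6×2.6/((2.6+8.1)(2.6+8.1)) = 15.647 kPa

Δσ_z ≈ 15.6 kPa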